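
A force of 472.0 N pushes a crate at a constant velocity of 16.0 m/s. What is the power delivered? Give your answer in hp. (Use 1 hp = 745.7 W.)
P = Fv = (472.0)(16.0) = 7552.0 W = 10.13 hp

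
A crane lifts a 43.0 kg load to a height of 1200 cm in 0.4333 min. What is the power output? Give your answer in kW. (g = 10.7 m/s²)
Convert to SI: m = 43.0 kg, h = 12.0 m, t = 25.998 s
P = mgh/t = (43.0)(10.7)(12.0)/25.998 = 212.37 W = 0.2124 kW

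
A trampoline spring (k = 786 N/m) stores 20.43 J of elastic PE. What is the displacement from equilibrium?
x = √(2·PE/k) = √(2·20.43/786) = 0.228 m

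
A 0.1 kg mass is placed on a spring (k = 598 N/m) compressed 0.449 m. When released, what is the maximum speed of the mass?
½kx² = ½mv² ⇒ v = x√(k/m) = (0.449)√(598/0.1) = 34.72 m/s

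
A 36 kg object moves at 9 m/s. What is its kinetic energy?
KE = ½mv² = ½(36)(9)² = 1458.0 J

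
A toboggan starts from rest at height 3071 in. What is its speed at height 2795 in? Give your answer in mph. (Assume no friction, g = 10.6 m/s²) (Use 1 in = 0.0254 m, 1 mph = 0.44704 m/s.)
Convert to SI: h₁−h₂ = 7.0104 m
mgh₁ = mgh₂ + ½mv² ⇒ v = √(2g(h₁−h₂)) = √(2·10.6·7.0104) = 12.191 m/s = 27.27 mph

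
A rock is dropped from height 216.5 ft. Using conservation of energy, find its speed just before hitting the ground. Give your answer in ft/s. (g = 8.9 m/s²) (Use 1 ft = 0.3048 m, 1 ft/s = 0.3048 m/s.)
Convert to SI: h = 65.9892 m
mgh = ½mv² ⇒ v = √(2gh) = √(2·8.9·65.9892) = 34.2726 m/s = 112.4 ft/s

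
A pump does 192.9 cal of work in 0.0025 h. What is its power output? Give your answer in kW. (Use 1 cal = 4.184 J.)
Convert to SI: W = 807.094 J, t = 9.0 s
P = W/t = 807.094/9.0 = 89.6771 W = 0.08968 kW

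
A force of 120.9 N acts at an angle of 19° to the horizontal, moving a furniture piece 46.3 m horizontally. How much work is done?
W = F·d·cosθ = (120.9)(46.3)cos(19°) = 5293 J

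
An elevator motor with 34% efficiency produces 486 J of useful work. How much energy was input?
W_in = W_out/η = 486/0.34 = 1429 J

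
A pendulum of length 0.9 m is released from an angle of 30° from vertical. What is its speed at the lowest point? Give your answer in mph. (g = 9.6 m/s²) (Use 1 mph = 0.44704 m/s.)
h = L(1 − cosθ) = 0.9(1 − cos30°) = 0.120577 m
v = √(2gh) = √(2·9.6·0.120577) = 1.52154 m/s = 3.404 mph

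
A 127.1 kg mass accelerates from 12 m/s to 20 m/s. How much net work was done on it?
W = ΔKE = ½m(v₂² − v₁²) = ½(127.1)(20² − 12²) = 16268.8 J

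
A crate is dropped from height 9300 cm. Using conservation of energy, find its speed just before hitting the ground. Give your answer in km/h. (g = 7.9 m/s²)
Convert to SI: h = 93.0 m
mgh = ½mv² ⇒ v = √(2gh) = √(2·7.9·93.0) = 38.3328 m/s = 138.0 km/h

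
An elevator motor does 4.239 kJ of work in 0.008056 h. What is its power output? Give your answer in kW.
Convert to SI: W = 4239.0 J, t = 29.0016 s
P = W/t = 4239.0/29.0016 = 146.164 W = 0.1462 kW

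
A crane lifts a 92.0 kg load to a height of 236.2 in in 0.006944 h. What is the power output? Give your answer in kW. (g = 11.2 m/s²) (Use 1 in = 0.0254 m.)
Convert to SI: m = 92.0 kg, h = 5.99948 m, t = 24.9984 s
P = mgh/t = (92.0)(11.2)(5.99948)/24.9984 = 247.29 W = 0.2473 kW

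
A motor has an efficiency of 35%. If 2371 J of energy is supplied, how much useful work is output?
W_out = η·W_in = 0.35·2371 = 829.85 J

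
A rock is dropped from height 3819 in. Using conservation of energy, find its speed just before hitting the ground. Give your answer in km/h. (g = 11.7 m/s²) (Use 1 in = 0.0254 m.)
Convert to SI: h = 97.0026 m
mgh = ½mv² ⇒ v = √(2gh) = √(2·11.7·97.0026) = 47.6431 m/s = 171.5 km/h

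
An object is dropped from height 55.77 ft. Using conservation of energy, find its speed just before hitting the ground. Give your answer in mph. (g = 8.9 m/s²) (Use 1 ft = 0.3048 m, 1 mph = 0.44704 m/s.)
Convert to SI: h = 16.9987 m
mgh = ½mv² ⇒ v = √(2gh) = √(2·8.9·16.9987) = 17.3947 m/s = 38.91 mph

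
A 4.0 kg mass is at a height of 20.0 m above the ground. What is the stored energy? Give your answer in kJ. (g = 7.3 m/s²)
PE = mgh = (4.0)(7.3)(20.0) = 584.0 J = 0.584 kJ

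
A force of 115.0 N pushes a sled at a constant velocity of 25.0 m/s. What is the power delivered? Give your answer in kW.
P = Fv = (115.0)(25.0) = 2875.0 W = 2.875 kW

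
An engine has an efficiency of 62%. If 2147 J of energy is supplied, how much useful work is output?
W_out = η·W_in = 0.62·2147 = 1331.14 J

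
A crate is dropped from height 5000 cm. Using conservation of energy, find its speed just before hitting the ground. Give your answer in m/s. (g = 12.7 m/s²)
Convert to SI: h = 50.0 m
mgh = ½mv² ⇒ v = √(2gh) = √(2·12.7·50.0) = 35.64 m/s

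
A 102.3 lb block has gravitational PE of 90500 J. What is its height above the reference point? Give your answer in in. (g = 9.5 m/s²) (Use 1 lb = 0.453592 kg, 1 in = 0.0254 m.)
Convert to SI: m = 46.4025 kg, PE = 90500.0 J
h = PE/(mg) = 90500.0/(46.4025·9.5) = 205.298 m = 8083 in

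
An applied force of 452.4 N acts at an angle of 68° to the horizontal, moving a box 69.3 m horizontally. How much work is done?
W = F·d·cosθ = (452.4)(69.3)cos(68°) = 11740 J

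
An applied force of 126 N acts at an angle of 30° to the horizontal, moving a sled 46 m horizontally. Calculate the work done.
W = F·d·cosθ = (126)(46)cos(30°) = 5019 J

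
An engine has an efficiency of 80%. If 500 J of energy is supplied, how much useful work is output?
W_out = η·W_in = 0.8·500 = 400.0 J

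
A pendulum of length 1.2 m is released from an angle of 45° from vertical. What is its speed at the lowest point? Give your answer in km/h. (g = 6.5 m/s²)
h = L(1 − cosθ) = 1.2(1 − cos45°) = 0.351472 m
v = √(2gh) = √(2·6.5·0.351472) = 2.13755 m/s = 7.695 km/h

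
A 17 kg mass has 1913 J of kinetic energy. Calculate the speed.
v = √(2·KE/m) = √(2·1913/17) = 15.0 m/s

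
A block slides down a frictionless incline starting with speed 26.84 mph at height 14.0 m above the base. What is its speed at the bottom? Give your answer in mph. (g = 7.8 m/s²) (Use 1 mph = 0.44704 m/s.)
Convert to SI: v₀ = 11.9986 m/s, h = 14.0 m
½mv₀² + mgh = ½mv² ⇒ v = √(v₀² + 2gh) = √(11.9986² + 2·7.8·14.0) = 19.0359 m/s = 42.58 mph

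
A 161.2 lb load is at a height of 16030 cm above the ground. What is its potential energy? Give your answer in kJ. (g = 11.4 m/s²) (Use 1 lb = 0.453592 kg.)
Convert to SI: m = 73.119 kg, h = 160.3 m
PE = mgh = (73.119)(11.4)(160.3) = 133619 J = 133.6 kJ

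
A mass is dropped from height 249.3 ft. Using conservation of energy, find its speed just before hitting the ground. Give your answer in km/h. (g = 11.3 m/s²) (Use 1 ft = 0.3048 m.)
Convert to SI: h = 75.9866 m
mgh = ½mv² ⇒ v = √(2gh) = √(2·11.3·75.9866) = 41.4403 m/s = 149.2 km/h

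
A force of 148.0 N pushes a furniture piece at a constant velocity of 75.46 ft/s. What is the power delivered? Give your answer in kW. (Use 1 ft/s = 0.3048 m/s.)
Convert to SI: F = 148.0 N, v = 23.0002 m/s
P = Fv = (148.0)(23.0002) = 3404.03 W = 3.404 kW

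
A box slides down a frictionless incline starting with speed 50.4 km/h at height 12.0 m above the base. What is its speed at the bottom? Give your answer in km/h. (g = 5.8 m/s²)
Convert to SI: v₀ = 14.0 m/s, h = 12.0 m
½mv₀² + mgh = ½mv² ⇒ v = √(v₀² + 2gh) = √(14.0² + 2·5.8·12.0) = 18.3085 m/s = 65.91 km/h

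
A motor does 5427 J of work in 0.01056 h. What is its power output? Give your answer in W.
Convert to SI: W = 5427.0 J, t = 38.016 s
P = W/t = 5427.0/38.016 = 142.8 W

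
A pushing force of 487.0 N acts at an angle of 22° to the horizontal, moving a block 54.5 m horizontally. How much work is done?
W = F·d·cosθ = (487.0)(54.5)cos(22°) = 24610 J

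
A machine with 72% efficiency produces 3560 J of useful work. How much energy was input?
W_in = W_out/η = 3560/0.72 = 4944 J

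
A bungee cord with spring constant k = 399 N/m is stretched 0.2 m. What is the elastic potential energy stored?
PE = ½kx² = ½(399)(0.2)² = 7.98 J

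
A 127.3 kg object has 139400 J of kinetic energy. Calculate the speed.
v = √(2·KE/m) = √(2·139400/127.3) = 46.8 m/s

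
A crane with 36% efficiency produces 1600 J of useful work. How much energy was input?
W_in = W_out/η = 1600/0.36 = 4444 J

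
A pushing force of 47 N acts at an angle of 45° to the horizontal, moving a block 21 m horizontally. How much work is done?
W = F·d·cosθ = (47)(21)cos(45°) = 697.9 J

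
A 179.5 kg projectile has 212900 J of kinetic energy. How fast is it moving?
v = √(2·KE/m) = √(2·212900/179.5) = 48.7 m/s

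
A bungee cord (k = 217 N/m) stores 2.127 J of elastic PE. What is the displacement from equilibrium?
x = √(2·PE/k) = √(2·2.127/217) = 0.14 m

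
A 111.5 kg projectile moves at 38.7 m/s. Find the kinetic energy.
KE = ½mv² = ½(111.5)(38.7)² = 83500 J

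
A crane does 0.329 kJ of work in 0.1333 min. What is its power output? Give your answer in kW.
Convert to SI: W = 329.0 J, t = 7.998 s
P = W/t = 329.0/7.998 = 41.1353 W = 0.04114 kW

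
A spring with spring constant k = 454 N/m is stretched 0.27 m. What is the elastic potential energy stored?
PE = ½kx² = ½(454)(0.27)² = 16.55 J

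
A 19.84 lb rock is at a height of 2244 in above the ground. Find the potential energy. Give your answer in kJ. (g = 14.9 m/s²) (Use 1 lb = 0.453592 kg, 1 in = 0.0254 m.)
Convert to SI: m = 8.99927 kg, h = 56.9976 m
PE = mgh = (8.99927)(14.9)(56.9976) = 7642.75 J = 7.643 kJ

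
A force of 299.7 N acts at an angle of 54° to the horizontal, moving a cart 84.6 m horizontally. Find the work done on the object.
W = F·d·cosθ = (299.7)(84.6)cos(54°) = 14900 J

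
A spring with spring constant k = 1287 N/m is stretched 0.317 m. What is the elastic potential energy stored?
PE = ½kx² = ½(1287)(0.317)² = 64.66 J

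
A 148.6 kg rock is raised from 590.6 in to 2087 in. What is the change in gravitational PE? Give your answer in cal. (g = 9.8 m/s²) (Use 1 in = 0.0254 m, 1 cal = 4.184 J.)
Convert to SI: m = 148.6 kg, Δh = 38.0086 m
ΔPE = mgΔh = (148.6)(9.8)(38.0086) = 55351.1 J = 13230 cal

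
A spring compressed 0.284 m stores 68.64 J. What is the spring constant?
k = 2·PE/x² = 2·68.64/(0.284)² = 1702 N/m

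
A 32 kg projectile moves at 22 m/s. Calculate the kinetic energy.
KE = ½mv² = ½(32)(22)² = 7744.0 J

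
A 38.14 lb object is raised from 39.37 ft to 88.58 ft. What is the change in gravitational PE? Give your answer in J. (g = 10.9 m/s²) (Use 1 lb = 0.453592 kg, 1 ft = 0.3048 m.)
Convert to SI: m = 17.3 kg, Δh = 14.9992 m
ΔPE = mgΔh = (17.3)(10.9)(14.9992) = 2828 J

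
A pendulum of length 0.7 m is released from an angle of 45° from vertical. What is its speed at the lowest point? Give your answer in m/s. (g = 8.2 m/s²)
h = L(1 − cosθ) = 0.7(1 − cos45°) = 0.205025 m
v = √(2gh) = √(2·8.2·0.205025) = 1.834 m/s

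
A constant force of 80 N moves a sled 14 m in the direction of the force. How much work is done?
W = F·d = (80)(14) = 1120 J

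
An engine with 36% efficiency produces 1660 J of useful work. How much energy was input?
W_in = W_out/η = 1660/0.36 = 4611 J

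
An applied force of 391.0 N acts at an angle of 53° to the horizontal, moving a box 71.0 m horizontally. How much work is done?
W = F·d·cosθ = (391.0)(71.0)cos(53°) = 16710 J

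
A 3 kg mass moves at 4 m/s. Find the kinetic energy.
KE = ½mv² = ½(3)(4)² = 24.0 J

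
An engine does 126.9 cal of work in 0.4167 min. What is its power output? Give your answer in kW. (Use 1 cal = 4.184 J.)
Convert to SI: W = 530.95 J, t = 25.002 s
P = W/t = 530.95/25.002 = 21.2363 W = 0.02124 kW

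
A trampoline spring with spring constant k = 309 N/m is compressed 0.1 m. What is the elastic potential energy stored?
PE = ½kx² = ½(309)(0.1)² = 1.545 J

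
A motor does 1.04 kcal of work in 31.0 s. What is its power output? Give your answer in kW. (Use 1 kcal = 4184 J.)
Convert to SI: W = 4351.36 J, t = 31.0 s
P = W/t = 4351.36/31.0 = 140.366 W = 0.1404 kW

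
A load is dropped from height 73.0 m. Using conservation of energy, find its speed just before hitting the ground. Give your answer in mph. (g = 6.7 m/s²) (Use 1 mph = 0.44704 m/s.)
mgh = ½mv² ⇒ v = √(2gh) = √(2·6.7·73.0) = 31.2762 m/s = 69.96 mph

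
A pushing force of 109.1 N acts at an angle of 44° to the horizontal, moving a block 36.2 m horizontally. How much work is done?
W = F·d·cosθ = (109.1)(36.2)cos(44°) = 2841 J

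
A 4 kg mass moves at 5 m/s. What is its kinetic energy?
KE = ½mv² = ½(4)(5)² = 50.0 J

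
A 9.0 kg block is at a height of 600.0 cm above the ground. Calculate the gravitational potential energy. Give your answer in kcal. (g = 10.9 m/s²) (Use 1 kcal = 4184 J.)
Convert to SI: m = 9.0 kg, h = 6.0 m
PE = mgh = (9.0)(10.9)(6.0) = 588.6 J = 0.1407 kcal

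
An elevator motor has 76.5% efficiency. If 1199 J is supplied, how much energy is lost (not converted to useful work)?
W_lost = W_in(1 − η) = 1199·(1 − 0.765) = 281.8 J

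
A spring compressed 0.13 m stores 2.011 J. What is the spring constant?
k = 2·PE/x² = 2·2.011/(0.13)² = 238.0 N/m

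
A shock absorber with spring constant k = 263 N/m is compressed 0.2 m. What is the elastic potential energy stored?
PE = ½kx² = ½(263)(0.2)² = 5.26 J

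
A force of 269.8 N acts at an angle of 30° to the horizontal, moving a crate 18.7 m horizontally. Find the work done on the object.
W = F·d·cosθ = (269.8)(18.7)cos(30°) = 4369 J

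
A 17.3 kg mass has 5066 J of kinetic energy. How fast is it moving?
v = √(2·KE/m) = √(2·5066/17.3) = 24.2 m/s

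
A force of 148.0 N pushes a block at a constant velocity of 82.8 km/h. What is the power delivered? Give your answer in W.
Convert to SI: F = 148.0 N, v = 23.0 m/s
P = Fv = (148.0)(23.0) = 3404 W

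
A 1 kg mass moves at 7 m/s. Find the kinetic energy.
KE = ½mv² = ½(1)(7)² = 24.5 J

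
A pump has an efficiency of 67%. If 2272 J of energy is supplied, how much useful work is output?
W_out = η·W_in = 0.67·2272 = 1522.24 J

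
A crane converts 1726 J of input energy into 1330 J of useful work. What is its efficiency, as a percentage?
η = W_out/W_in = 1330/1726 = 77.06%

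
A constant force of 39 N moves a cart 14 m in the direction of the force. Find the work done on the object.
W = F·d = (39)(14) = 546.0 J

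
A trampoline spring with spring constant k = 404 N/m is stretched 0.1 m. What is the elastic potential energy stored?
PE = ½kx² = ½(404)(0.1)² = 2.02 J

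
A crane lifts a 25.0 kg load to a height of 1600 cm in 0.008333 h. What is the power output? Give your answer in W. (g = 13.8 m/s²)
Convert to SI: m = 25.0 kg, h = 16.0 m, t = 29.9988 s
P = mgh/t = (25.0)(13.8)(16.0)/29.9988 = 184.0 W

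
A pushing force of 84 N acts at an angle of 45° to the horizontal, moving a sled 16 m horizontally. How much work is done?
W = F·d·cosθ = (84)(16)cos(45°) = 950.4 J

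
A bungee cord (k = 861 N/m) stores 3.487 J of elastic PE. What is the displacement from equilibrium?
x = √(2·PE/k) = √(2·3.487/861) = 0.09 m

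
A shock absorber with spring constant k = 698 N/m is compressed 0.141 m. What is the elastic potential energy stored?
PE = ½kx² = ½(698)(0.141)² = 6.938 J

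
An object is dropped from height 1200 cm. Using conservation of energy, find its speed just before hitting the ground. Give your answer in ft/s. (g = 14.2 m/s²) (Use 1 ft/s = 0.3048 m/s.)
Convert to SI: h = 12.0 m
mgh = ½mv² ⇒ v = √(2gh) = √(2·14.2·12.0) = 18.4608 m/s = 60.57 ft/s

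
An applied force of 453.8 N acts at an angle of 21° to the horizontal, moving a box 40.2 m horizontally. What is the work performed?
W = F·d·cosθ = (453.8)(40.2)cos(21°) = 17030 J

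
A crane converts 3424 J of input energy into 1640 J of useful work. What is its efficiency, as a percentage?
η = W_out/W_in = 1640/3424 = 47.9%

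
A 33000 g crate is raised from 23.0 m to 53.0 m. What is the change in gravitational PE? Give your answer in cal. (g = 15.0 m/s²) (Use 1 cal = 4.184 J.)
Convert to SI: m = 33.0 kg, Δh = 30.0 m
ΔPE = mgΔh = (33.0)(15.0)(30.0) = 14850.0 J = 3549 cal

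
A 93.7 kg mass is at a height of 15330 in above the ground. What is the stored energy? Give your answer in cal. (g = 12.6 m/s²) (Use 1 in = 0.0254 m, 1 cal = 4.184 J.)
Convert to SI: m = 93.7 kg, h = 389.382 m
PE = mgh = (93.7)(12.6)(389.382) = 459712 J = 109900 cal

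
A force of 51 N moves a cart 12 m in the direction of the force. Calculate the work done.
W = F·d = (51)(12) = 612.0 J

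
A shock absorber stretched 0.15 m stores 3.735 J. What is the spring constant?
k = 2·PE/x² = 2·3.735/(0.15)² = 332.0 N/m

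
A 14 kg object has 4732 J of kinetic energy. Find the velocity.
v = √(2·KE/m) = √(2·4732/14) = 26.0 m/s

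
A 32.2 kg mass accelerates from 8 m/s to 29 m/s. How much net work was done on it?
W = ΔKE = ½m(v₂² − v₁²) = ½(32.2)(29² − 8²) = 12509.7 J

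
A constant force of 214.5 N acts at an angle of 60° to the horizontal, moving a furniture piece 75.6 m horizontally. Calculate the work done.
W = F·d·cosθ = (214.5)(75.6)cos(60°) = 8108 J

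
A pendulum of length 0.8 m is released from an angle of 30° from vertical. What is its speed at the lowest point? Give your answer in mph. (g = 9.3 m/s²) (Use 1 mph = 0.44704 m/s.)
h = L(1 − cosθ) = 0.8(1 − cos30°) = 0.10718 m
v = √(2gh) = √(2·9.3·0.10718) = 1.41193 m/s = 3.158 mph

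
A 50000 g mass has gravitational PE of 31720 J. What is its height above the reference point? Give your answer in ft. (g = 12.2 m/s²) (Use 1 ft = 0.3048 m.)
Convert to SI: m = 50.0 kg, PE = 31720.0 J
h = PE/(mg) = 31720.0/(50.0·12.2) = 52.0 m = 170.6 ft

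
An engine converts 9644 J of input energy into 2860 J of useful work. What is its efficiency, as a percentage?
η = W_out/W_in = 2860/9644 = 29.66%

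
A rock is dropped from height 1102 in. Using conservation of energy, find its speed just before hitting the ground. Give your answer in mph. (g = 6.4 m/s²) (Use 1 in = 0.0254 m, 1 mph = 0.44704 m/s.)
Convert to SI: h = 27.9908 m
mgh = ½mv² ⇒ v = √(2gh) = √(2·6.4·27.9908) = 18.9283 m/s = 42.34 mph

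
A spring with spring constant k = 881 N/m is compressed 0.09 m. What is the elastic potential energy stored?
PE = ½kx² = ½(881)(0.09)² = 3.568 J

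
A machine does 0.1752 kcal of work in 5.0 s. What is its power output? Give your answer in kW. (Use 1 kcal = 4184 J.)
Convert to SI: W = 733.037 J, t = 5.0 s
P = W/t = 733.037/5.0 = 146.607 W = 0.1466 kW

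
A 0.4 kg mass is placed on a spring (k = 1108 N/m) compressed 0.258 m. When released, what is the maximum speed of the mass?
½kx² = ½mv² ⇒ v = x√(k/m) = (0.258)√(1108/0.4) = 13.58 m/s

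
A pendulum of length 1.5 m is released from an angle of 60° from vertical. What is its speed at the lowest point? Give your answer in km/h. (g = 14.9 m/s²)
h = L(1 − cosθ) = 1.5(1 − cos60°) = 0.75 m
v = √(2gh) = √(2·14.9·0.75) = 4.72758 m/s = 17.02 km/h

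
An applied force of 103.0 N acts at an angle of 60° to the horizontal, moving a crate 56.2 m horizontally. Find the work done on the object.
W = F·d·cosθ = (103.0)(56.2)cos(60°) = 2894 J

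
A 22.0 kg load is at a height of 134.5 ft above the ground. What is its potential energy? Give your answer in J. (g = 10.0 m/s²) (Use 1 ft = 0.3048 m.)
Convert to SI: m = 22.0 kg, h = 40.9956 m
PE = mgh = (22.0)(10.0)(40.9956) = 9019 J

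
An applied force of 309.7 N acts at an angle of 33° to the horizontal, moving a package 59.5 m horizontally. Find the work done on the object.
W = F·d·cosθ = (309.7)(59.5)cos(33°) = 15450 J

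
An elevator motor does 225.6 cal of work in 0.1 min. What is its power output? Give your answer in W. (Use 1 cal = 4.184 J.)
Convert to SI: W = 943.91 J, t = 6.0 s
P = W/t = 943.91/6.0 = 157.3 W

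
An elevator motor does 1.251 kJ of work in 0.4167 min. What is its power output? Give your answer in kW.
Convert to SI: W = 1251.0 J, t = 25.002 s
P = W/t = 1251.0/25.002 = 50.036 W = 0.05004 kW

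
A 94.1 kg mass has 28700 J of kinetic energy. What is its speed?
v = √(2·KE/m) = √(2·28700/94.1) = 24.7 m/s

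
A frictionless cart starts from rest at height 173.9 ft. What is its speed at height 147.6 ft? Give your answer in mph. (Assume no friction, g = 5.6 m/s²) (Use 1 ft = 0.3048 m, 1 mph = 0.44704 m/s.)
Convert to SI: h₁−h₂ = 8.01624 m
mgh₁ = mgh₂ + ½mv² ⇒ v = √(2g(h₁−h₂)) = √(2·5.6·8.01624) = 9.47533 m/s = 21.2 mph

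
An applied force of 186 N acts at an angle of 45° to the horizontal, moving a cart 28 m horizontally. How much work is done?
W = F·d·cosθ = (186)(28)cos(45°) = 3683 J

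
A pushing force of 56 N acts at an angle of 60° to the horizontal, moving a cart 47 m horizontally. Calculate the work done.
W = F·d·cosθ = (56)(47)cos(60°) = 1316 J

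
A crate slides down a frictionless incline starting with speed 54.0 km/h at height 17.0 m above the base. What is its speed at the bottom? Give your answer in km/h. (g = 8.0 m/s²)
Convert to SI: v₀ = 15.0 m/s, h = 17.0 m
½mv₀² + mgh = ½mv² ⇒ v = √(v₀² + 2gh) = √(15.0² + 2·8.0·17.0) = 22.2935 m/s = 80.26 km/h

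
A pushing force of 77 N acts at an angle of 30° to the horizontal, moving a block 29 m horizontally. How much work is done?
W = F·d·cosθ = (77)(29)cos(30°) = 1934 J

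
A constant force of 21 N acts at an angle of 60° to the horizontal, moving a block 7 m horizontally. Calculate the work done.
W = F·d·cosθ = (21)(7)cos(60°) = 73.5 J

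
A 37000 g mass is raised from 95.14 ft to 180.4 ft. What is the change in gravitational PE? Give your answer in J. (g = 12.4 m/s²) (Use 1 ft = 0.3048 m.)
Convert to SI: m = 37.0 kg, Δh = 25.9872 m
ΔPE = mgΔh = (37.0)(12.4)(25.9872) = 11920 J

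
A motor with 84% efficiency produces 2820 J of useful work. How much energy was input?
W_in = W_out/η = 2820/0.84 = 3357 J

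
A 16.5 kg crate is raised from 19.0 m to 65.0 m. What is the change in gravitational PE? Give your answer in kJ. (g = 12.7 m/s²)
ΔPE = mgΔh = (16.5)(12.7)(46.0) = 9639.3 J = 9.639 kJ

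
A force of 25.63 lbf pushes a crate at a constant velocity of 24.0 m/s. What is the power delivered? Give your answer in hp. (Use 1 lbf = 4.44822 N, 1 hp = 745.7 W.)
Convert to SI: F = 114.008 N, v = 24.0 m/s
P = Fv = (114.008)(24.0) = 2736.19 W = 3.669 hp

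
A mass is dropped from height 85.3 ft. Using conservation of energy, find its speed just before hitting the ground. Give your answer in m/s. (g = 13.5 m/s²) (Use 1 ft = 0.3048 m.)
Convert to SI: h = 25.9994 m
mgh = ½mv² ⇒ v = √(2gh) = √(2·13.5·25.9994) = 26.49 m/s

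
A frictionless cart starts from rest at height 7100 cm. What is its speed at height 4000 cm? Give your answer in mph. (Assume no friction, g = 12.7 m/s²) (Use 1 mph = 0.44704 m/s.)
Convert to SI: h₁−h₂ = 31.0 m
mgh₁ = mgh₂ + ½mv² ⇒ v = √(2g(h₁−h₂)) = √(2·12.7·31.0) = 28.0606 m/s = 62.77 mph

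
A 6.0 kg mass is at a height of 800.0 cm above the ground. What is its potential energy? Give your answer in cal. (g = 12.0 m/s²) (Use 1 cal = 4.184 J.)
Convert to SI: m = 6.0 kg, h = 8.0 m
PE = mgh = (6.0)(12.0)(8.0) = 576.0 J = 137.7 cal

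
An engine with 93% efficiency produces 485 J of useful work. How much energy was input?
W_in = W_out/η = 485/0.93 = 521.5 J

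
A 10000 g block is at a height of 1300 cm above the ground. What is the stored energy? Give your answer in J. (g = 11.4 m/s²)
Convert to SI: m = 10.0 kg, h = 13.0 m
PE = mgh = (10.0)(11.4)(13.0) = 1482 J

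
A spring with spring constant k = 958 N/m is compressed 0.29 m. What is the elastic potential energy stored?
PE = ½kx² = ½(958)(0.29)² = 40.28 J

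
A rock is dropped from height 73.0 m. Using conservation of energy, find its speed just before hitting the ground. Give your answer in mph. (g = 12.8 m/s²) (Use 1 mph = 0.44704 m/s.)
mgh = ½mv² ⇒ v = √(2gh) = √(2·12.8·73.0) = 43.2296 m/s = 96.7 mph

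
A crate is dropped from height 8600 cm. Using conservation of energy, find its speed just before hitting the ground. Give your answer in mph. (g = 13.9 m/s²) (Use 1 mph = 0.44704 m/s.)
Convert to SI: h = 86.0 m
mgh = ½mv² ⇒ v = √(2gh) = √(2·13.9·86.0) = 48.8958 m/s = 109.4 mph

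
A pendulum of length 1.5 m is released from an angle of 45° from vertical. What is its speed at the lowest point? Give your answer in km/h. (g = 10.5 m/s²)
h = L(1 − cosθ) = 1.5(1 − cos45°) = 0.43934 m
v = √(2gh) = √(2·10.5·0.43934) = 3.03746 m/s = 10.93 km/h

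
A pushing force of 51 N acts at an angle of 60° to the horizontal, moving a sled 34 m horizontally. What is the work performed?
W = F·d·cosθ = (51)(34)cos(60°) = 867.0 J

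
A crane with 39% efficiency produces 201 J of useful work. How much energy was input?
W_in = W_out/η = 201/0.39 = 515.4 J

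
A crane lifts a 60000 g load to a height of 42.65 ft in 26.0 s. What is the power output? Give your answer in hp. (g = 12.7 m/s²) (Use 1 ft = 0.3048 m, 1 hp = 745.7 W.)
Convert to SI: m = 60.0 kg, h = 12.9997 m, t = 26.0 s
P = mgh/t = (60.0)(12.7)(12.9997)/26.0 = 380.992 W = 0.5109 hp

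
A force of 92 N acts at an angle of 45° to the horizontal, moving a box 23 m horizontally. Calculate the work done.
W = F·d·cosθ = (92)(23)cos(45°) = 1496 J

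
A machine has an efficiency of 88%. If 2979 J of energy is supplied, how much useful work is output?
W_out = η·W_in = 0.88·2979 = 2621.52 J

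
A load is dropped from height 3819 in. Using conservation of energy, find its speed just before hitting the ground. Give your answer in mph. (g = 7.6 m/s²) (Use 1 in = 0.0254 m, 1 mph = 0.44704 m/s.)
Convert to SI: h = 97.0026 m
mgh = ½mv² ⇒ v = √(2gh) = √(2·7.6·97.0026) = 38.3984 m/s = 85.89 mph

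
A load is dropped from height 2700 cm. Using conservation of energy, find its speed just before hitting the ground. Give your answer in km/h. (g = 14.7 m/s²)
Convert to SI: h = 27.0 m
mgh = ½mv² ⇒ v = √(2gh) = √(2·14.7·27.0) = 28.1745 m/s = 101.4 km/h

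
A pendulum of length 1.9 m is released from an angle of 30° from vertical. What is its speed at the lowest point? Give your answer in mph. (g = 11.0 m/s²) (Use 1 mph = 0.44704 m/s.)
h = L(1 − cosθ) = 1.9(1 − cos30°) = 0.254552 m
v = √(2gh) = √(2·11.0·0.254552) = 2.36646 m/s = 5.294 mph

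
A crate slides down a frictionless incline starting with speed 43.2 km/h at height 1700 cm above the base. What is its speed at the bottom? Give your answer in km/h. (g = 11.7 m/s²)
Convert to SI: v₀ = 12.0 m/s, h = 17.0 m
½mv₀² + mgh = ½mv² ⇒ v = √(v₀² + 2gh) = √(12.0² + 2·11.7·17.0) = 23.2766 m/s = 83.8 km/h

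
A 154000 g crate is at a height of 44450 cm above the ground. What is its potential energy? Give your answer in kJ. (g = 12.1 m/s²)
Convert to SI: m = 154.0 kg, h = 444.5 m
PE = mgh = (154.0)(12.1)(444.5) = 828281 J = 828.3 kJ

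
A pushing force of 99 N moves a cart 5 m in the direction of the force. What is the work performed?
W = F·d = (99)(5) = 495.0 J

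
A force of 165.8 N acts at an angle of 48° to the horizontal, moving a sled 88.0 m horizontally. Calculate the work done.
W = F·d·cosθ = (165.8)(88.0)cos(48°) = 9763 J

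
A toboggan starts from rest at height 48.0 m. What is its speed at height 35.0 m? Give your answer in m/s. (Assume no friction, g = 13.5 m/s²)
mgh₁ = mgh₂ + ½mv² ⇒ v = √(2g(h₁−h₂)) = √(2·13.5·13.0) = 18.73 m/s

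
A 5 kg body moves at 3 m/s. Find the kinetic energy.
KE = ½mv² = ½(5)(3)² = 22.5 J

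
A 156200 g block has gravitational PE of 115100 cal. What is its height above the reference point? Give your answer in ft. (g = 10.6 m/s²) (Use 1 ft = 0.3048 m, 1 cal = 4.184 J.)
Convert to SI: m = 156.2 kg, PE = 481578 J
h = PE/(mg) = 481578/(156.2·10.6) = 290.857 m = 954.3 ft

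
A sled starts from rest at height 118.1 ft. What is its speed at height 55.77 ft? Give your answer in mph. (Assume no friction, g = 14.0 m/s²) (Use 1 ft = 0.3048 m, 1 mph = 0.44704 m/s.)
Convert to SI: h₁−h₂ = 18.9982 m
mgh₁ = mgh₂ + ½mv² ⇒ v = √(2g(h₁−h₂)) = √(2·14.0·18.9982) = 23.064 m/s = 51.59 mph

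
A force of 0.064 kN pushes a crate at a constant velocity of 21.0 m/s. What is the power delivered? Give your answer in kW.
Convert to SI: F = 64.0 N, v = 21.0 m/s
P = Fv = (64.0)(21.0) = 1344.0 W = 1.344 kW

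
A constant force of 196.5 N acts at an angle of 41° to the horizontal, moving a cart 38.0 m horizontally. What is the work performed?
W = F·d·cosθ = (196.5)(38.0)cos(41°) = 5635 J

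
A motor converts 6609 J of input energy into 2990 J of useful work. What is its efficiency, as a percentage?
η = W_out/W_in = 2990/6609 = 45.24%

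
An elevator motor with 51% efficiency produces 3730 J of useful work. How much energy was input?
W_in = W_out/η = 3730/0.51 = 7314 J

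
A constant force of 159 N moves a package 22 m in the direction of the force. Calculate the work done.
W = F·d = (159)(22) = 3498 J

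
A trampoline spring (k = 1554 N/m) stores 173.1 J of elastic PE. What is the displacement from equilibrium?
x = √(2·PE/k) = √(2·173.1/1554) = 0.472 m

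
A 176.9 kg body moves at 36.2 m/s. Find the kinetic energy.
KE = ½mv² = ½(176.9)(36.2)² = 115900 J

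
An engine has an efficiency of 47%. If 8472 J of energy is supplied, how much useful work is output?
W_out = η·W_in = 0.47·8472 = 3981.84 J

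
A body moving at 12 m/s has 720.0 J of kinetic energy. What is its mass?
m = 2·KE/v² = 2·720.0/(12)² = 10.0 kg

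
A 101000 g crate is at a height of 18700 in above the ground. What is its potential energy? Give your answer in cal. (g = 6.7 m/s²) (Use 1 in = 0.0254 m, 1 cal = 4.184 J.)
Convert to SI: m = 101.0 kg, h = 474.98 m
PE = mgh = (101.0)(6.7)(474.98) = 321419 J = 76820 cal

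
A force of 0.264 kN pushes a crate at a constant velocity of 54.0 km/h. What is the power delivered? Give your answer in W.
Convert to SI: F = 264.0 N, v = 15.0 m/s
P = Fv = (264.0)(15.0) = 3960 W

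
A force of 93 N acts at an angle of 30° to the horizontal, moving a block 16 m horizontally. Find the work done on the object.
W = F·d·cosθ = (93)(16)cos(30°) = 1289 J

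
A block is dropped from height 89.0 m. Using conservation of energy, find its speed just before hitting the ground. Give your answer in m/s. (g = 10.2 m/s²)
mgh = ½mv² ⇒ v = √(2gh) = √(2·10.2·89.0) = 42.61 m/s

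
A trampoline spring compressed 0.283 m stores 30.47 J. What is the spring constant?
k = 2·PE/x² = 2·30.47/(0.283)² = 760.9 N/m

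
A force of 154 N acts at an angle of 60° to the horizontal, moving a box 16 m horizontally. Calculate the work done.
W = F·d·cosθ = (154)(16)cos(60°) = 1232 J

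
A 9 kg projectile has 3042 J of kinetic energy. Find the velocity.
v = √(2·KE/m) = √(2·3042/9) = 26.0 m/s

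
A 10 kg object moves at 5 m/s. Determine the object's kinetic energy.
KE = ½mv² = ½(10)(5)² = 125.0 J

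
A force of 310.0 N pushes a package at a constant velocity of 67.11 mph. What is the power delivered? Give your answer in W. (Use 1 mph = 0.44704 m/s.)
Convert to SI: F = 310.0 N, v = 30.0009 m/s
P = Fv = (310.0)(30.0009) = 9300 W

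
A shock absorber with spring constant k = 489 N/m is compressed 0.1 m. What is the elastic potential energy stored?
PE = ½kx² = ½(489)(0.1)² = 2.445 J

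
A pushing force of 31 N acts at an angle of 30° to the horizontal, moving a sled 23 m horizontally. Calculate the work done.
W = F·d·cosθ = (31)(23)cos(30°) = 617.5 J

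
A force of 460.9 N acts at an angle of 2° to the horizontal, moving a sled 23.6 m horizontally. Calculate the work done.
W = F·d·cosθ = (460.9)(23.6)cos(2°) = 10870 J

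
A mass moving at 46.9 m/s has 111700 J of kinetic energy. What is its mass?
m = 2·KE/v² = 2·111700/(46.9)² = 101.6 kg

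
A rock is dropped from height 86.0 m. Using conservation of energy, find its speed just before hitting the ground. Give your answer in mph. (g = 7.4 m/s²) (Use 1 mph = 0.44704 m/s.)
mgh = ½mv² ⇒ v = √(2gh) = √(2·7.4·86.0) = 35.6763 m/s = 79.81 mph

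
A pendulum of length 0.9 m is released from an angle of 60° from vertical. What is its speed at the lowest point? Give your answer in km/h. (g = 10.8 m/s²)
h = L(1 − cosθ) = 0.9(1 − cos60°) = 0.45 m
v = √(2gh) = √(2·10.8·0.45) = 3.11769 m/s = 11.22 km/h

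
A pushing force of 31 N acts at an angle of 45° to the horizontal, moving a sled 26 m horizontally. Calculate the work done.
W = F·d·cosθ = (31)(26)cos(45°) = 569.9 J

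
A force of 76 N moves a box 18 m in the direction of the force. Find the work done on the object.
W = F·d = (76)(18) = 1368 J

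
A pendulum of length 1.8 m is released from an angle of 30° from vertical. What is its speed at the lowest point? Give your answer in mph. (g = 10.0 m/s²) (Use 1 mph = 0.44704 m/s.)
h = L(1 − cosθ) = 1.8(1 − cos30°) = 0.241154 m
v = √(2gh) = √(2·10.0·0.241154) = 2.19615 m/s = 4.913 mph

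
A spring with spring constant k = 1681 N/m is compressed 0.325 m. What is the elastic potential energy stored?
PE = ½kx² = ½(1681)(0.325)² = 88.78 J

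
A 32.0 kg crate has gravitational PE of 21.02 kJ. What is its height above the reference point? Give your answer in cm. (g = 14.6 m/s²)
Convert to SI: m = 32.0 kg, PE = 21020.0 J
h = PE/(mg) = 21020.0/(32.0·14.6) = 44.9914 m = 4499 cm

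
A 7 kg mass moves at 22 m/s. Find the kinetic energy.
KE = ½mv² = ½(7)(22)² = 1694.0 J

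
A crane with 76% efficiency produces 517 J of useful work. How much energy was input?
W_in = W_out/η = 517/0.76 = 680.3 J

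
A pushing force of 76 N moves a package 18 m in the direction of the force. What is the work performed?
W = F·d = (76)(18) = 1368 J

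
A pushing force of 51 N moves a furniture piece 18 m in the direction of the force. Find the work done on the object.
W = F·d = (51)(18) = 918.0 J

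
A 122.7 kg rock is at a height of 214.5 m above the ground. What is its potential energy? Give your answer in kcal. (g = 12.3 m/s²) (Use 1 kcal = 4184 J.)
PE = mgh = (122.7)(12.3)(214.5) = 323726 J = 77.37 kcal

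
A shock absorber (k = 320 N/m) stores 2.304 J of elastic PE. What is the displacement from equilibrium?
x = √(2·PE/k) = √(2·2.304/320) = 0.12 m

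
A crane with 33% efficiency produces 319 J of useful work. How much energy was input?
W_in = W_out/η = 319/0.33 = 966.7 J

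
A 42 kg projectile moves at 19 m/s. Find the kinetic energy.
KE = ½mv² = ½(42)(19)² = 7581.0 J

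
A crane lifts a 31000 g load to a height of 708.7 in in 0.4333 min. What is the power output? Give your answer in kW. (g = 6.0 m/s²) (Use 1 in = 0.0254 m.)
Convert to SI: m = 31.0 kg, h = 18.001 m, t = 25.998 s
P = mgh/t = (31.0)(6.0)(18.001)/25.998 = 128.786 W = 0.1288 kW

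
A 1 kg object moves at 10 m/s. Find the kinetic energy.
KE = ½mv² = ½(1)(10)² = 50.0 J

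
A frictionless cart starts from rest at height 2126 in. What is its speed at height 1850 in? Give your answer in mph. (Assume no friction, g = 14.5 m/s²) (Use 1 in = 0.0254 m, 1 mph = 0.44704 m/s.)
Convert to SI: h₁−h₂ = 7.0104 m
mgh₁ = mgh₂ + ½mv² ⇒ v = √(2g(h₁−h₂)) = √(2·14.5·7.0104) = 14.2584 m/s = 31.9 mph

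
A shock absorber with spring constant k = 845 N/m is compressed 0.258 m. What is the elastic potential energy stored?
PE = ½kx² = ½(845)(0.258)² = 28.12 J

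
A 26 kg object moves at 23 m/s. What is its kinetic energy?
KE = ½mv² = ½(26)(23)² = 6877.0 J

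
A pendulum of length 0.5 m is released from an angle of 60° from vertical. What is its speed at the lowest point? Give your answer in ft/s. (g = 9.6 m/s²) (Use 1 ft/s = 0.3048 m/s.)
h = L(1 − cosθ) = 0.5(1 − cos60°) = 0.25 m
v = √(2gh) = √(2·9.6·0.25) = 2.19089 m/s = 7.188 ft/s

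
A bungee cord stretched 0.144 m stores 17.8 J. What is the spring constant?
k = 2·PE/x² = 2·17.8/(0.144)² = 1717 N/m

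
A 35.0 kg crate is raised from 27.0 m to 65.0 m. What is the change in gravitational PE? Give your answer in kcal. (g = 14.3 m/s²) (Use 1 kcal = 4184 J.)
ΔPE = mgΔh = (35.0)(14.3)(38.0) = 19019.0 J = 4.546 kcal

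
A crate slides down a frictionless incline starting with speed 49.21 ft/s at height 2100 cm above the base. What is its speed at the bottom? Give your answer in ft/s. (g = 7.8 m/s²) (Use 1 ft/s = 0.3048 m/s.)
Convert to SI: v₀ = 14.9992 m/s, h = 21.0 m
½mv₀² + mgh = ½mv² ⇒ v = √(v₀² + 2gh) = √(14.9992² + 2·7.8·21.0) = 23.5069 m/s = 77.12 ft/s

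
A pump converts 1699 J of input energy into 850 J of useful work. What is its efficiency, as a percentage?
η = W_out/W_in = 850/1699 = 50.03%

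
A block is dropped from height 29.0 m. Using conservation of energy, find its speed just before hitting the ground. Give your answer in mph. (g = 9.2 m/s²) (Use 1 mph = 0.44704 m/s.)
mgh = ½mv² ⇒ v = √(2gh) = √(2·9.2·29.0) = 23.0998 m/s = 51.67 mph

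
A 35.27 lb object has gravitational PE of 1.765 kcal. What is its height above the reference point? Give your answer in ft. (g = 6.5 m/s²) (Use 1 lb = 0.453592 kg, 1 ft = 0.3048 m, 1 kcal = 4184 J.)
Convert to SI: m = 15.9982 kg, PE = 7384.76 J
h = PE/(mg) = 7384.76/(15.9982·6.5) = 71.0153 m = 233.0 ft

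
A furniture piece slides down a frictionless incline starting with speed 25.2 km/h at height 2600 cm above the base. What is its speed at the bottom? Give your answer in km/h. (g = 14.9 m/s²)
Convert to SI: v₀ = 7.0 m/s, h = 26.0 m
½mv₀² + mgh = ½mv² ⇒ v = √(v₀² + 2gh) = √(7.0² + 2·14.9·26.0) = 28.7019 m/s = 103.3 km/h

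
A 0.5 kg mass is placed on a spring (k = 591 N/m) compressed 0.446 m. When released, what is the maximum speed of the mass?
½kx² = ½mv² ⇒ v = x√(k/m) = (0.446)√(591/0.5) = 15.33 m/s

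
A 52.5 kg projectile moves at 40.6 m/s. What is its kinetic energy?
KE = ½mv² = ½(52.5)(40.6)² = 43270 J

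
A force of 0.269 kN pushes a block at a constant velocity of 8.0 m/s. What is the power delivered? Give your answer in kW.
Convert to SI: F = 269.0 N, v = 8.0 m/s
P = Fv = (269.0)(8.0) = 2152.0 W = 2.152 kW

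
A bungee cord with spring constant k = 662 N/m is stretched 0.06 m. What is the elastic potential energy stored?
PE = ½kx² = ½(662)(0.06)² = 1.192 J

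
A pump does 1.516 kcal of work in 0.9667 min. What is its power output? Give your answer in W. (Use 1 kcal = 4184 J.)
Convert to SI: W = 6342.94 J, t = 58.002 s
P = W/t = 6342.94/58.002 = 109.4 W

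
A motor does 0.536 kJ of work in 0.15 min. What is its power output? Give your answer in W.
Convert to SI: W = 536.0 J, t = 9.0 s
P = W/t = 536.0/9.0 = 59.56 W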